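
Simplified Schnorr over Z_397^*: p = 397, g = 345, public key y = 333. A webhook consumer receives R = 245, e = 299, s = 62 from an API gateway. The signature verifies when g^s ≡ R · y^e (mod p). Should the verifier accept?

reject

g^s mod p:
Squares mod 397: 345^1≡345, 345^2≡322, 345^4≡67, 345^8≡122, 345^16≡195, 345^32≡310
62 = 32 + 16 + 8 + 4 + 2, so 345^62 ≡ 310·195·122·67·322 ≡ 42 (mod 397)
R · y^e mod p:
Squares mod 397: 333^1≡333, 333^2≡126, 333^4≡393, 333^8≡16, 333^16≡256, 333^32≡31, 333^64≡167, 333^128≡99, 333^256≡273
299 = 256 + 32 + 8 + 2 + 1, so 333^299 ≡ 273·31·16·126·333 ≡ 126 (mod 397)
245·126 = 30870 ≡ 301 (mod 397)
42 ≠ 301; the check fails.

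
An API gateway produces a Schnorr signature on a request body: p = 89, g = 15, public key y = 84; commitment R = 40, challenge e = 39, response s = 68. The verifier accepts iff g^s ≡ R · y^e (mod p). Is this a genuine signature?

genuine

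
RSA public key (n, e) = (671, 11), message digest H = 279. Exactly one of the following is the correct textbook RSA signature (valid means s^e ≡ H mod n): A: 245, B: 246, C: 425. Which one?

B

Candidate A: Squares mod 671: 245^1≡245, 245^2≡306, 245^4≡367, 245^8≡489; 11 = 8 + 2 + 1, so 245^11 ≡ 489·306·245 ≡ 245 (mod 671)
Candidate B: Squares mod 671: 246^1≡246, 246^2≡126, 246^4≡443, 246^8≡317; 11 = 8 + 2 + 1, so 246^11 ≡ 317·126·246 ≡ 279 (mod 671)
  → matches H = 279
Candidate C: Squares mod 671: 425^1≡425, 425^2≡126, 425^4≡443, 425^8≡317; 11 = 8 + 2 + 1, so 425^11 ≡ 317·126·425 ≡ 392 (mod 671)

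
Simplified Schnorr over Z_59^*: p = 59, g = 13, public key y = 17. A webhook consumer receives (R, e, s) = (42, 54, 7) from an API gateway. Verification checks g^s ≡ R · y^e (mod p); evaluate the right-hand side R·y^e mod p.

11

17^2 = 289 ≡ 53
17^4 ≡ 53^2 = 2809 ≡ 36
17^8 ≡ 36^2 = 1296 ≡ 57
17^16 ≡ 57^2 = 3249 ≡ 4
17^32 ≡ 4^2 = 16
54 = 32 + 16 + 4 + 2, so 17^54 ≡ 16·4·36·53 ≡ 41 (mod 59)
R · y^e ≡ 42·41 = 1722 ≡ 11 (mod 59)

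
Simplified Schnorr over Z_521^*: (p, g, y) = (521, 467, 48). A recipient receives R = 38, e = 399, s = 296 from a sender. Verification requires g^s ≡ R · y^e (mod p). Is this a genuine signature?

g^s mod p:
467^2 = 218089 ≡ 311
467^4 ≡ 311^2 = 96721 ≡ 336
467^8 ≡ 336^2 = 112896 ≡ 360
467^16 ≡ 360^2 = 129600 ≡ 392
467^32 ≡ 392^2 = 153664 ≡ 490
467^64 ≡ 490^2 = 240100 ≡ 440
467^128 ≡ 440^2 = 193600 ≡ 309
467^256 ≡ 309^2 = 95481 ≡ 138
296 = 256 + 32 + 8, so 467^296 ≡ 138·490·360 ≡ 517 (mod 521)
R · y^e mod p:
48^2 = 2304 ≡ 220
48^4 ≡ 220^2 = 48400 ≡ 468
48^8 ≡ 468^2 = 219024 ≡ 204
48^16 ≡ 204^2 = 41616 ≡ 457
48^32 ≡ 457^2 = 208849 ≡ 449
48^64 ≡ 449^2 = 201601 ≡ 495
48^128 ≡ 495^2 = 245025 ≡ 155
48^256 ≡ 155^2 = 24025 ≡ 59
399 = 256 + 128 + 8 + 4 + 2 + 1, so 48^399 ≡ 59·155·204·468·220·48 ≡ 137 (mod 521)
38·137 = 5206 ≡ 517 (mod 521)
517 ≡ 517 (mod 521); signature holds.

genuine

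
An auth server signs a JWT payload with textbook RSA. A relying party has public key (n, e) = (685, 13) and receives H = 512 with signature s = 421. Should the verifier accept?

s^13 mod 685 = 401
s^13 mod 685 = 401, but H = 512.

reject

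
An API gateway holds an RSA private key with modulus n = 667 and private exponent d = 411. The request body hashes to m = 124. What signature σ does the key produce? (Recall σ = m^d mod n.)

466

m^411 mod 667 = 466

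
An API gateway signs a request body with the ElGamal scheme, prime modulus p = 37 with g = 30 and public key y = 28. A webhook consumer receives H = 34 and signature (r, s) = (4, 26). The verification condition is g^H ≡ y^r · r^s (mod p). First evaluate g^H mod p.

34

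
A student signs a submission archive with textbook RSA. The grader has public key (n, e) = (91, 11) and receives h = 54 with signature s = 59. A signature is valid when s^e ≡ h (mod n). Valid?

s^11 mod 91 = 54
s^11 mod 91 = 54 matches h.

yes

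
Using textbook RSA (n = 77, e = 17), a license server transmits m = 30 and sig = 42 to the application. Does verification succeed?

sig^2 ≡ 42^2 = 1764 ≡ 70
sig^4 ≡ 70^2 = 4900 ≡ 49
sig^8 ≡ 49^2 = 2401 ≡ 14
sig^16 ≡ 14^2 = 196 ≡ 42
17 = 16 + 1, so sig^17 ≡ 42·42 ≡ 70 (mod 77)
70 ≠ 30, so verification fails.

fails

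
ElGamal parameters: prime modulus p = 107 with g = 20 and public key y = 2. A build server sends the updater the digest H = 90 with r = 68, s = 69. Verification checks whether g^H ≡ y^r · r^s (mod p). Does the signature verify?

Left side g^H mod p:
20^2 = 400 ≡ 79
20^4 ≡ 79^2 = 6241 ≡ 35
20^8 ≡ 35^2 = 1225 ≡ 48
20^16 ≡ 48^2 = 2304 ≡ 57
20^32 ≡ 57^2 = 3249 ≡ 39
20^64 ≡ 39^2 = 1521 ≡ 23
90 = 64 + 16 + 8 + 2, so 20^90 ≡ 23·57·48·79 ≡ 92 (mod 107)
Right side y^r · r^s mod p:
2^2 = 4
2^4 ≡ 4^2 = 16
2^8 ≡ 16^2 = 256 ≡ 42
2^16 ≡ 42^2 = 1764 ≡ 52
2^32 ≡ 52^2 = 2704 ≡ 29
2^64 ≡ 29^2 = 841 ≡ 92
68 = 64 + 4, so 2^68 ≡ 92·16 ≡ 81 (mod 107)
68^2 = 4624 ≡ 23
68^4 ≡ 23^2 = 529 ≡ 101
68^8 ≡ 101^2 = 10201 ≡ 36
68^16 ≡ 36^2 = 1296 ≡ 12
68^32 ≡ 12^2 = 144 ≡ 37
68^64 ≡ 37^2 = 1369 ≡ 85
69 = 64 + 4 + 1, so 68^69 ≡ 85·101·68 ≡ 95 (mod 107)
81·95 = 7695 ≡ 98 (mod 107)
92 ≠ 98, so verification fails.

does not verify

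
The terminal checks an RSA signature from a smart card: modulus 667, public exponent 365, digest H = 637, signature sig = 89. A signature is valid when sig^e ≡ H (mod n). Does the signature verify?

does not verify

sig^2 ≡ 89^2 = 7921 ≡ 584
sig^4 ≡ 584^2 = 341056 ≡ 219
sig^8 ≡ 219^2 = 47961 ≡ 604
sig^16 ≡ 604^2 = 364816 ≡ 634
sig^32 ≡ 634^2 = 401956 ≡ 422
sig^64 ≡ 422^2 = 178084 ≡ 662
sig^128 ≡ 662^2 = 438244 ≡ 25
sig^256 ≡ 25^2 = 625
365 = 256 + 64 + 32 + 8 + 4 + 1, so sig^365 ≡ 625·662·422·604·219·89 ≡ 60 (mod 667)
sig^365 mod 667 = 60, but H = 637.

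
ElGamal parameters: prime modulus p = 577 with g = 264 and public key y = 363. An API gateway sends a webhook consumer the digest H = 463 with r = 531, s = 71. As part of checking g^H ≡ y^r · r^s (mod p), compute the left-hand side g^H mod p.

150

264^2 = 69696 ≡ 456
264^4 ≡ 456^2 = 207936 ≡ 216
264^8 ≡ 216^2 = 46656 ≡ 496
264^16 ≡ 496^2 = 246016 ≡ 214
264^32 ≡ 214^2 = 45796 ≡ 213
264^64 ≡ 213^2 = 45369 ≡ 363
264^128 ≡ 363^2 = 131769 ≡ 213
264^256 ≡ 213^2 = 45369 ≡ 363
463 = 256 + 128 + 64 + 8 + 4 + 2 + 1, so 264^463 ≡ 363·213·363·496·216·456·264 ≡ 150 (mod 577)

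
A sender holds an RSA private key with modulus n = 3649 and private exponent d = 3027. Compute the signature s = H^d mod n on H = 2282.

44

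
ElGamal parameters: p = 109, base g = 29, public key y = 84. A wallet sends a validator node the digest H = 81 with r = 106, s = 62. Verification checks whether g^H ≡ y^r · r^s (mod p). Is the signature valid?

Left side g^H mod p:
29^2 = 841 ≡ 78
29^4 ≡ 78^2 = 6084 ≡ 89
29^8 ≡ 89^2 = 7921 ≡ 73
29^16 ≡ 73^2 = 5329 ≡ 97
29^32 ≡ 97^2 = 9409 ≡ 35
29^64 ≡ 35^2 = 1225 ≡ 26
81 = 64 + 16 + 1, so 29^81 ≡ 26·97·29 ≡ 108 (mod 109)
Right side y^r · r^s mod p:
84^2 = 7056 ≡ 80
84^4 ≡ 80^2 = 6400 ≡ 78
84^8 ≡ 78^2 = 6084 ≡ 89
84^16 ≡ 89^2 = 7921 ≡ 73
84^32 ≡ 73^2 = 5329 ≡ 97
84^64 ≡ 97^2 = 9409 ≡ 35
106 = 64 + 32 + 8 + 2, so 84^106 ≡ 35·97·89·80 ≡ 15 (mod 109)
106^2 = 11236 ≡ 9
106^4 ≡ 9^2 = 81
106^8 ≡ 81^2 = 6561 ≡ 21
106^16 ≡ 21^2 = 441 ≡ 5
106^32 ≡ 5^2 = 25
62 = 32 + 16 + 8 + 4 + 2, so 106^62 ≡ 25·5·21·81·9 ≡ 21 (mod 109)
15·21 = 315 ≡ 97 (mod 109)
108 ≠ 97, so verification fails.

invalid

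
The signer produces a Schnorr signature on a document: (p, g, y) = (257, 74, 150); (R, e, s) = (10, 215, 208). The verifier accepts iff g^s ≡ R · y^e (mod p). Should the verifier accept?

g^s mod p:
74^2 = 5476 ≡ 79
74^4 ≡ 79^2 = 6241 ≡ 73
74^8 ≡ 73^2 = 5329 ≡ 189
74^16 ≡ 189^2 = 35721 ≡ 255
74^32 ≡ 255^2 = 65025 ≡ 4
74^64 ≡ 4^2 = 16
74^128 ≡ 16^2 = 256
208 = 128 + 64 + 16, so 74^208 ≡ 256·16·255 ≡ 32 (mod 257)
R · y^e mod p:
150^2 = 22500 ≡ 141
150^4 ≡ 141^2 = 19881 ≡ 92
150^8 ≡ 92^2 = 8464 ≡ 240
150^16 ≡ 240^2 = 57600 ≡ 32
150^32 ≡ 32^2 = 1024 ≡ 253
150^64 ≡ 253^2 = 64009 ≡ 16
150^128 ≡ 16^2 = 256
215 = 128 + 64 + 16 + 4 + 2 + 1, so 150^215 ≡ 256·16·32·92·141·150 ≡ 106 (mod 257)
10·106 = 1060 ≡ 32 (mod 257)
32 ≡ 32 (mod 257); signature holds.

accept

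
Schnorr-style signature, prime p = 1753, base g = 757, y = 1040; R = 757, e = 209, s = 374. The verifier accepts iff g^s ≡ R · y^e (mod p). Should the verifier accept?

reject

g^s mod p:
757^2 = 573049 ≡ 1571
757^4 ≡ 1571^2 = 2468041 ≡ 1570
757^8 ≡ 1570^2 = 2464900 ≡ 182
757^16 ≡ 182^2 = 33124 ≡ 1570
757^32 ≡ 1570^2 = 2464900 ≡ 182
757^64 ≡ 182^2 = 33124 ≡ 1570
757^128 ≡ 1570^2 = 2464900 ≡ 182
757^256 ≡ 182^2 = 33124 ≡ 1570
374 = 256 + 64 + 32 + 16 + 4 + 2, so 757^374 ≡ 1570·1570·182·1570·1570·1571 ≡ 1571 (mod 1753)
R · y^e mod p:
1040^2 = 1081600 ≡ 1752
1040^4 ≡ 1752^2 = 3069504 ≡ 1
1040^8 ≡ 1^2 = 1
1040^16 ≡ 1^2 = 1
1040^32 ≡ 1^2 = 1
1040^64 ≡ 1^2 = 1
1040^128 ≡ 1^2 = 1
209 = 128 + 64 + 16 + 1, so 1040^209 ≡ 1·1·1·1040 ≡ 1040 (mod 1753)
757·1040 = 787280 ≡ 183 (mod 1753)
1571 ≠ 183; the check fails.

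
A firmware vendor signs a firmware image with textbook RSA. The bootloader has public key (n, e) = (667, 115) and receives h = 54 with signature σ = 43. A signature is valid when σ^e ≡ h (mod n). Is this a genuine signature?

forged

Squares mod 667: σ^1≡43, σ^2≡515, σ^4≡426, σ^8≡52, σ^16≡36, σ^32≡629, σ^64≡110
115 = 64 + 32 + 16 + 2 + 1, so σ^115 ≡ 110·629·36·515·43 ≡ 424 (mod 667)
σ^115 mod 667 = 424, but h = 54.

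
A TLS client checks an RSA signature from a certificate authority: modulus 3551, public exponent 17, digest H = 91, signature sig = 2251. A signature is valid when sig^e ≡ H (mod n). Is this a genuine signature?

sig^2 ≡ 2251^2 = 5067001 ≡ 3275
sig^4 ≡ 3275^2 = 10725625 ≡ 1605
sig^8 ≡ 1605^2 = 2576025 ≡ 1550
sig^16 ≡ 1550^2 = 2402500 ≡ 2024
17 = 16 + 1, so sig^17 ≡ 2024·2251 ≡ 91 (mod 3551)
Since 91 equals the digest 91, verification succeeds.

genuine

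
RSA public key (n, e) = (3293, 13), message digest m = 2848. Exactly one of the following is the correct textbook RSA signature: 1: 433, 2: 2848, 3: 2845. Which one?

2

Candidate 1: Squares mod 3293: 433^1≡433, 433^2≡3081, 433^4≡2135, 433^8≡713; 13 = 8 + 4 + 1, so 433^13 ≡ 713·2135·433 ≡ 2949 (mod 3293)
Candidate 2: Squares mod 3293: 2848^1≡2848, 2848^2≡445, 2848^4≡445, 2848^8≡445; 13 = 8 + 4 + 1, so 2848^13 ≡ 445·445·2848 ≡ 2848 (mod 3293)
  → matches m = 2848
Candidate 3: Squares mod 3293: 2845^1≡2845, 2845^2≡3124, 2845^4≡2217, 2845^8≡1933; 13 = 8 + 4 + 1, so 2845^13 ≡ 1933·2217·2845 ≡ 1625 (mod 3293)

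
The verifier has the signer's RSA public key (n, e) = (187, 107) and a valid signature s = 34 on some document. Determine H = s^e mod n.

s^2 ≡ 34^2 = 1156 ≡ 34
s^4 ≡ 34^2 = 1156 ≡ 34
s^8 ≡ 34^2 = 1156 ≡ 34
s^16 ≡ 34^2 = 1156 ≡ 34
s^32 ≡ 34^2 = 1156 ≡ 34
s^64 ≡ 34^2 = 1156 ≡ 34
107 = 64 + 32 + 8 + 2 + 1, so s^107 ≡ 34·34·34·34·34 ≡ 34 (mod 187)

34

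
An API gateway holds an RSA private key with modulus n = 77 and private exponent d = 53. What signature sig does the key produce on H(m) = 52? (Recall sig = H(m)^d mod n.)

61

Squares mod 77: (H(m))^1≡52, (H(m))^2≡9, (H(m))^4≡4, (H(m))^8≡16, (H(m))^16≡25, (H(m))^32≡9
53 = 32 + 16 + 4 + 1, so (H(m))^53 ≡ 9·25·4·52 ≡ 61 (mod 77)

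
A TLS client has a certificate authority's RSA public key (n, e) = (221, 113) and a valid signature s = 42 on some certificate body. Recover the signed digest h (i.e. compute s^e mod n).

178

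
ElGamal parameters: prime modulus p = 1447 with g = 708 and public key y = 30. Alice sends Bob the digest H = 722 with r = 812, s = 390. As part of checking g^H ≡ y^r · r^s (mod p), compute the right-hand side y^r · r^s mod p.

1167

Squares mod 1447: 30^1≡30, 30^2≡900, 30^4≡1127, 30^8≡1110, 30^16≡703, 30^32≡782, 30^64≡890, 30^128≡591, 30^256≡554, 30^512≡152
812 = 512 + 256 + 32 + 8 + 4, so 30^812 ≡ 152·554·782·1110·1127 ≡ 625 (mod 1447)
Squares mod 1447: 812^1≡812, 812^2≡959, 812^4≡836, 812^8≡1442, 812^16≡25, 812^32≡625, 812^64≡1382, 812^128≡1331, 812^256≡433
390 = 256 + 128 + 4 + 2, so 812^390 ≡ 433·1331·836·959 ≡ 1134 (mod 1447)
y^r · r^s ≡ 625·1134 = 708750 ≡ 1167 (mod 1447)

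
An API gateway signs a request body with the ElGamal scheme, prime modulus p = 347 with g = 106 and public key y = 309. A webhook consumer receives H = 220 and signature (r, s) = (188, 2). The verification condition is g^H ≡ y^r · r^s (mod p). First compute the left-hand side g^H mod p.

106^2 = 11236 ≡ 132
106^4 ≡ 132^2 = 17424 ≡ 74
106^8 ≡ 74^2 = 5476 ≡ 271
106^16 ≡ 271^2 = 73441 ≡ 224
106^32 ≡ 224^2 = 50176 ≡ 208
106^64 ≡ 208^2 = 43264 ≡ 236
106^128 ≡ 236^2 = 55696 ≡ 176
220 = 128 + 64 + 16 + 8 + 4, so 106^220 ≡ 176·236·224·271·74 ≡ 261 (mod 347)

261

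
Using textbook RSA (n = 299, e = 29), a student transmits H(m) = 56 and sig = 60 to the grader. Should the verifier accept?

Squares mod 299: sig^1≡60, sig^2≡12, sig^4≡144, sig^8≡105, sig^16≡261
29 = 16 + 8 + 4 + 1, so sig^29 ≡ 261·105·144·60 ≡ 203 (mod 299)
sig^29 mod 299 = 203, but H(m) = 56.

reject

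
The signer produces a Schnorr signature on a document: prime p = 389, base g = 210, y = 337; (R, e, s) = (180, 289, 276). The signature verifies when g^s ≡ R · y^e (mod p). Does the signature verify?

does not verify

g^s mod p:
210^2 = 44100 ≡ 143
210^4 ≡ 143^2 = 20449 ≡ 221
210^8 ≡ 221^2 = 48841 ≡ 216
210^16 ≡ 216^2 = 46656 ≡ 365
210^32 ≡ 365^2 = 133225 ≡ 187
210^64 ≡ 187^2 = 34969 ≡ 348
210^128 ≡ 348^2 = 121104 ≡ 125
210^256 ≡ 125^2 = 15625 ≡ 65
276 = 256 + 16 + 4, so 210^276 ≡ 65·365·221 ≡ 283 (mod 389)
R · y^e mod p:
337^2 = 113569 ≡ 370
337^4 ≡ 370^2 = 136900 ≡ 361
337^8 ≡ 361^2 = 130321 ≡ 6
337^16 ≡ 6^2 = 36
337^32 ≡ 36^2 = 1296 ≡ 129
337^64 ≡ 129^2 = 16641 ≡ 303
337^128 ≡ 303^2 = 91809 ≡ 5
337^256 ≡ 5^2 = 25
289 = 256 + 32 + 1, so 337^289 ≡ 25·129·337 ≡ 348 (mod 389)
180·348 = 62640 ≡ 11 (mod 389)
283 ≠ 11; the check fails.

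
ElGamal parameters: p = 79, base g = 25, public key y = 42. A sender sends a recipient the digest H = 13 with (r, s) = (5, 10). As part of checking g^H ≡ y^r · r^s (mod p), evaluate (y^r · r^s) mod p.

55

42^2 = 1764 ≡ 26
42^4 ≡ 26^2 = 676 ≡ 44
5 = 4 + 1, so 42^5 ≡ 44·42 ≡ 31 (mod 79)
5^2 = 25
5^4 ≡ 25^2 = 625 ≡ 72
5^8 ≡ 72^2 = 5184 ≡ 49
10 = 8 + 2, so 5^10 ≡ 49·25 ≡ 40 (mod 79)
y^r · r^s ≡ 31·40 = 1240 ≡ 55 (mod 79)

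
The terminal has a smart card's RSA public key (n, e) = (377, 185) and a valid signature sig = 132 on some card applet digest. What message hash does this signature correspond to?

Squares mod 377: sig^1≡132, sig^2≡82, sig^4≡315, sig^8≡74, sig^16≡198, sig^32≡373, sig^64≡16, sig^128≡256
185 = 128 + 32 + 16 + 8 + 1, so sig^185 ≡ 256·373·198·74·132 ≡ 123 (mod 377)

123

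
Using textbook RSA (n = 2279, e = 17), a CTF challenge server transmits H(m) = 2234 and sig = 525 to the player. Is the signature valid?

invalid

sig^2 ≡ 525^2 = 275625 ≡ 2145
sig^4 ≡ 2145^2 = 4601025 ≡ 2003
sig^8 ≡ 2003^2 = 4012009 ≡ 969
sig^16 ≡ 969^2 = 938961 ≡ 13
17 = 16 + 1, so sig^17 ≡ 13·525 ≡ 2267 (mod 2279)
sig^17 mod 2279 = 2267, but H(m) = 2234.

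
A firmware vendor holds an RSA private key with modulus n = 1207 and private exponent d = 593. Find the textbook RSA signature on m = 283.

Squares mod 1207: m^1≡283, m^2≡427, m^4≡72, m^8≡356, m^16≡1, m^32≡1, m^64≡1, m^128≡1, m^256≡1, m^512≡1
593 = 512 + 64 + 16 + 1, so m^593 ≡ 1·1·1·283 ≡ 283 (mod 1207)

283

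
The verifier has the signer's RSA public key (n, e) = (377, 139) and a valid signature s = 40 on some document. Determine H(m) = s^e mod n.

66

s^2 ≡ 40^2 = 1600 ≡ 92
s^4 ≡ 92^2 = 8464 ≡ 170
s^8 ≡ 170^2 = 28900 ≡ 248
s^16 ≡ 248^2 = 61504 ≡ 53
s^32 ≡ 53^2 = 2809 ≡ 170
s^64 ≡ 170^2 = 28900 ≡ 248
s^128 ≡ 248^2 = 61504 ≡ 53
139 = 128 + 8 + 2 + 1, so s^139 ≡ 53·248·92·40 ≡ 66 (mod 377)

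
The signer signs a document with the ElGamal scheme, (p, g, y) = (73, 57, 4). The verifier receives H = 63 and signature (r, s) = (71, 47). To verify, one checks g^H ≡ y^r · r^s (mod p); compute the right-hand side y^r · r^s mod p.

4^2 = 16
4^4 ≡ 16^2 = 256 ≡ 37
4^8 ≡ 37^2 = 1369 ≡ 55
4^16 ≡ 55^2 = 3025 ≡ 32
4^32 ≡ 32^2 = 1024 ≡ 2
4^64 ≡ 2^2 = 4
71 = 64 + 4 + 2 + 1, so 4^71 ≡ 4·37·16·4 ≡ 55 (mod 73)
71^2 = 5041 ≡ 4
71^4 ≡ 4^2 = 16
71^8 ≡ 16^2 = 256 ≡ 37
71^16 ≡ 37^2 = 1369 ≡ 55
71^32 ≡ 55^2 = 3025 ≡ 32
47 = 32 + 8 + 4 + 2 + 1, so 71^47 ≡ 32·37·16·4·71 ≡ 69 (mod 73)
y^r · r^s ≡ 55·69 = 3795 ≡ 72 (mod 73)

72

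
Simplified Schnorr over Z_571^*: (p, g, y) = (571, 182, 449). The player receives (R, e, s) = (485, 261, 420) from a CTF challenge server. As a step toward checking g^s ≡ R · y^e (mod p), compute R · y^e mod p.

31

Squares mod 571: 449^1≡449, 449^2≡38, 449^4≡302, 449^8≡415, 449^16≡354, 449^32≡267, 449^64≡485, 449^128≡544, 449^256≡158
261 = 256 + 4 + 1, so 449^261 ≡ 158·302·449 ≡ 564 (mod 571)
R · y^e ≡ 485·564 = 273540 ≡ 31 (mod 571)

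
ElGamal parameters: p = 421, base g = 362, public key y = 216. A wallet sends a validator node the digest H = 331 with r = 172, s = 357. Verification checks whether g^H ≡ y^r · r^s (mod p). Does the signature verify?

verifies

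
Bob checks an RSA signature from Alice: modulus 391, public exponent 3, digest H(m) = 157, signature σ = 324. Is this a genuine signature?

Squares mod 391: σ^1≡324, σ^2≡188
3 = 2 + 1, so σ^3 ≡ 188·324 ≡ 307 (mod 391)
307 ≠ 157, so verification fails.

forged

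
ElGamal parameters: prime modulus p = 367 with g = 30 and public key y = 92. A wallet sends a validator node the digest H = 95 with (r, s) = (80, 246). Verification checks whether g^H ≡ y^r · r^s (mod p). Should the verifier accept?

Left side g^H mod p:
30^2 = 900 ≡ 166
30^4 ≡ 166^2 = 27556 ≡ 31
30^8 ≡ 31^2 = 961 ≡ 227
30^16 ≡ 227^2 = 51529 ≡ 149
30^32 ≡ 149^2 = 22201 ≡ 181
30^64 ≡ 181^2 = 32761 ≡ 98
95 = 64 + 16 + 8 + 4 + 2 + 1, so 30^95 ≡ 98·149·227·31·166·30 ≡ 53 (mod 367)
Right side y^r · r^s mod p:
92^2 = 8464 ≡ 23
92^4 ≡ 23^2 = 529 ≡ 162
92^8 ≡ 162^2 = 26244 ≡ 187
92^16 ≡ 187^2 = 34969 ≡ 104
92^32 ≡ 104^2 = 10816 ≡ 173
92^64 ≡ 173^2 = 29929 ≡ 202
80 = 64 + 16, so 92^80 ≡ 202·104 ≡ 89 (mod 367)
80^2 = 6400 ≡ 161
80^4 ≡ 161^2 = 25921 ≡ 231
80^8 ≡ 231^2 = 53361 ≡ 146
80^16 ≡ 146^2 = 21316 ≡ 30
80^32 ≡ 30^2 = 900 ≡ 166
80^64 ≡ 166^2 = 27556 ≡ 31
80^128 ≡ 31^2 = 961 ≡ 227
246 = 128 + 64 + 32 + 16 + 4 + 2, so 80^246 ≡ 227·31·166·30·231·161 ≡ 151 (mod 367)
89·151 = 13439 ≡ 227 (mod 367)
53 ≠ 227, so verification fails.

reject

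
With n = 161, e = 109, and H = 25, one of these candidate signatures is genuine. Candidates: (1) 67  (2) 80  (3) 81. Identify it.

3

Candidate 1: Squares mod 161: 67^1≡67, 67^2≡142, 67^4≡39, 67^8≡72, 67^16≡32, 67^32≡58, 67^64≡144; 109 = 64 + 32 + 8 + 4 + 1, so 67^109 ≡ 144·58·72·39·67 ≡ 11 (mod 161)
Candidate 2: Squares mod 161: 80^1≡80, 80^2≡121, 80^4≡151, 80^8≡100, 80^16≡18, 80^32≡2, 80^64≡4; 109 = 64 + 32 + 8 + 4 + 1, so 80^109 ≡ 4·2·100·151·80 ≡ 136 (mod 161)
Candidate 3: Squares mod 161: 81^1≡81, 81^2≡121, 81^4≡151, 81^8≡100, 81^16≡18, 81^32≡2, 81^64≡4; 109 = 64 + 32 + 8 + 4 + 1, so 81^109 ≡ 4·2·100·151·81 ≡ 25 (mod 161)
  → matches H = 25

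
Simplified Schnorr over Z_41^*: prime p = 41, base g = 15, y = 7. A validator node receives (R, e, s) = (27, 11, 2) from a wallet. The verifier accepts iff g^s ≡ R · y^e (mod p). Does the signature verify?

verifies

g^s mod p:
Squares mod 41: 15^1≡15, 15^2≡20
15^2 ≡ 20 (mod 41)
R · y^e mod p:
Squares mod 41: 7^1≡7, 7^2≡8, 7^4≡23, 7^8≡37
11 = 8 + 2 + 1, so 7^11 ≡ 37·8·7 ≡ 22 (mod 41)
27·22 = 594 ≡ 20 (mod 41)
20 ≡ 20 (mod 41); signature holds.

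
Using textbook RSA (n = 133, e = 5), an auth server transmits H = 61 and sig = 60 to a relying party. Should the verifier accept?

Squares mod 133: sig^1≡60, sig^2≡9, sig^4≡81
5 = 4 + 1, so sig^5 ≡ 81·60 ≡ 72 (mod 133)
sig^5 mod 133 = 72, but H = 61.

reject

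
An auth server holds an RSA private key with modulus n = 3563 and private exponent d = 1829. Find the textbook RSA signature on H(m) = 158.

1234

Squares mod 3563: (H(m))^1≡158, (H(m))^2≡23, (H(m))^4≡529, (H(m))^8≡1927, (H(m))^16≡683, (H(m))^32≡3299, (H(m))^64≡1999, (H(m))^128≡1878, (H(m))^256≡3077, (H(m))^512≡1038, (H(m))^1024≡1418
1829 = 1024 + 512 + 256 + 32 + 4 + 1, so (H(m))^1829 ≡ 1418·1038·3077·3299·529·158 ≡ 1234 (mod 3563)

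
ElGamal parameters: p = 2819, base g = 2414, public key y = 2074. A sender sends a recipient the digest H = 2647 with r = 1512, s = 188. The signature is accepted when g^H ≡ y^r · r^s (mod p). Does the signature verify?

Left side g^H mod p:
Squares mod 2819: 2414^1≡2414, 2414^2≡523, 2414^4≡86, 2414^8≡1758, 2414^16≡940, 2414^32≡1253, 2414^64≡2645, 2414^128≡2086, 2414^256≡1679, 2414^512≡41, 2414^1024≡1681, 2414^2048≡1123
2647 = 2048 + 512 + 64 + 16 + 4 + 2 + 1, so 2414^2647 ≡ 1123·41·2645·940·86·523·2414 ≡ 2679 (mod 2819)
Right side y^r · r^s mod p:
Squares mod 2819: 2074^1≡2074, 2074^2≡2501, 2074^4≡2459, 2074^8≡2745, 2074^16≡2657, 2074^32≡873, 2074^64≡999, 2074^128≡75, 2074^256≡2806, 2074^512≡169, 2074^1024≡371
1512 = 1024 + 256 + 128 + 64 + 32 + 8, so 2074^1512 ≡ 371·2806·75·999·873·2745 ≡ 1066 (mod 2819)
Squares mod 2819: 1512^1≡1512, 1512^2≡2754, 1512^4≡1406, 1512^8≡717, 1512^16≡1031, 1512^32≡198, 1512^64≡2557, 1512^128≡988
188 = 128 + 32 + 16 + 8 + 4, so 1512^188 ≡ 988·198·1031·717·1406 ≡ 1873 (mod 2819)
1066·1873 = 1996618 ≡ 766 (mod 2819)
2679 ≠ 766, so verification fails.

does not verify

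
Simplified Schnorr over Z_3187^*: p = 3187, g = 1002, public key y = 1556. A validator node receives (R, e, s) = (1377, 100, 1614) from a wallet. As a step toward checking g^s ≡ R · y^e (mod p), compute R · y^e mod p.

1833

Squares mod 3187: 1556^1≡1556, 1556^2≡2203, 1556^4≡2595, 1556^8≡3081, 1556^16≡1675, 1556^32≡1065, 1556^64≡2840
100 = 64 + 32 + 4, so 1556^100 ≡ 2840·1065·2595 ≡ 1758 (mod 3187)
R · y^e ≡ 1377·1758 = 2420766 ≡ 1833 (mod 3187)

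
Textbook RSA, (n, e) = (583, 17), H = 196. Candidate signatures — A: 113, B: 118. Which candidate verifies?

Candidate A: 113^17 mod 583 = 196
  → matches H = 196
Candidate B: 118^17 mod 583 = 299

A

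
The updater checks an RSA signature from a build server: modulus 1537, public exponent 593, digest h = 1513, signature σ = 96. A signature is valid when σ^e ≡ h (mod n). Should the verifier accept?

Squares mod 1537: σ^1≡96, σ^2≡1531, σ^4≡36, σ^8≡1296, σ^16≡1212, σ^32≡1109, σ^64≡281, σ^128≡574, σ^256≡558, σ^512≡890
593 = 512 + 64 + 16 + 1, so σ^593 ≡ 890·281·1212·96 ≡ 1513 (mod 1537)
1513 = h, so the signature checks out.

accept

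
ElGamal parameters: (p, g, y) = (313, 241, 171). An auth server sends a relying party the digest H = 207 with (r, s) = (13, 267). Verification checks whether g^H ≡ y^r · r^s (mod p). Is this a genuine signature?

forged

Left side g^H mod p:
241^2 = 58081 ≡ 176
241^4 ≡ 176^2 = 30976 ≡ 302
241^8 ≡ 302^2 = 91204 ≡ 121
241^16 ≡ 121^2 = 14641 ≡ 243
241^32 ≡ 243^2 = 59049 ≡ 205
241^64 ≡ 205^2 = 42025 ≡ 83
241^128 ≡ 83^2 = 6889 ≡ 3
207 = 128 + 64 + 8 + 4 + 2 + 1, so 241^207 ≡ 3·83·121·302·176·241 ≡ 216 (mod 313)
Right side y^r · r^s mod p:
171^2 = 29241 ≡ 132
171^4 ≡ 132^2 = 17424 ≡ 209
171^8 ≡ 209^2 = 43681 ≡ 174
13 = 8 + 4 + 1, so 171^13 ≡ 174·209·171 ≡ 215 (mod 313)
13^2 = 169
13^4 ≡ 169^2 = 28561 ≡ 78
13^8 ≡ 78^2 = 6084 ≡ 137
13^16 ≡ 137^2 = 18769 ≡ 302
13^32 ≡ 302^2 = 91204 ≡ 121
13^64 ≡ 121^2 = 14641 ≡ 243
13^128 ≡ 243^2 = 59049 ≡ 205
13^256 ≡ 205^2 = 42025 ≡ 83
267 = 256 + 8 + 2 + 1, so 13^267 ≡ 83·137·169·13 ≡ 305 (mod 313)
215·305 = 65575 ≡ 158 (mod 313)
216 ≠ 158, so verification fails.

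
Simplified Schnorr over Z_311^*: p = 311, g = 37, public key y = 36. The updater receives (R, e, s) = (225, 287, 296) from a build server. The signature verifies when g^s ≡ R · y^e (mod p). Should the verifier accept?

accept

g^s mod p:
Squares mod 311: 37^1≡37, 37^2≡125, 37^4≡75, 37^8≡27, 37^16≡107, 37^32≡253, 37^64≡254, 37^128≡139, 37^256≡39
296 = 256 + 32 + 8, so 37^296 ≡ 39·253·27 ≡ 193 (mod 311)
R · y^e mod p:
Squares mod 311: 36^1≡36, 36^2≡52, 36^4≡216, 36^8≡6, 36^16≡36, 36^32≡52, 36^64≡216, 36^128≡6, 36^256≡36
287 = 256 + 16 + 8 + 4 + 2 + 1, so 36^287 ≡ 36·36·6·216·52·36 ≡ 52 (mod 311)
225·52 = 11700 ≡ 193 (mod 311)
193 ≡ 193 (mod 311); signature holds.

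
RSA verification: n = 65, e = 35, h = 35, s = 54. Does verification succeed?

fails

s^2 ≡ 54^2 = 2916 ≡ 56
s^4 ≡ 56^2 = 3136 ≡ 16
s^8 ≡ 16^2 = 256 ≡ 61
s^16 ≡ 61^2 = 3721 ≡ 16
s^32 ≡ 16^2 = 256 ≡ 61
35 = 32 + 2 + 1, so s^35 ≡ 61·56·54 ≡ 59 (mod 65)
The recovered value 59 does not match the digest 35.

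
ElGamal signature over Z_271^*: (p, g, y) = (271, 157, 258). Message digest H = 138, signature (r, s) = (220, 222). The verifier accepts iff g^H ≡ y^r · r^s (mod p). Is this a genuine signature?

forged

Left side g^H mod p:
157^2 = 24649 ≡ 259
157^4 ≡ 259^2 = 67081 ≡ 144
157^8 ≡ 144^2 = 20736 ≡ 140
157^16 ≡ 140^2 = 19600 ≡ 88
157^32 ≡ 88^2 = 7744 ≡ 156
157^64 ≡ 156^2 = 24336 ≡ 217
157^128 ≡ 217^2 = 47089 ≡ 206
138 = 128 + 8 + 2, so 157^138 ≡ 206·140·259 ≡ 258 (mod 271)
Right side y^r · r^s mod p:
258^2 = 66564 ≡ 169
258^4 ≡ 169^2 = 28561 ≡ 106
258^8 ≡ 106^2 = 11236 ≡ 125
258^16 ≡ 125^2 = 15625 ≡ 178
258^32 ≡ 178^2 = 31684 ≡ 248
258^64 ≡ 248^2 = 61504 ≡ 258
258^128 ≡ 258^2 = 66564 ≡ 169
220 = 128 + 64 + 16 + 8 + 4, so 258^220 ≡ 169·258·178·125·106 ≡ 106 (mod 271)
220^2 = 48400 ≡ 162
220^4 ≡ 162^2 = 26244 ≡ 228
220^8 ≡ 228^2 = 51984 ≡ 223
220^16 ≡ 223^2 = 49729 ≡ 136
220^32 ≡ 136^2 = 18496 ≡ 68
220^64 ≡ 68^2 = 4624 ≡ 17
220^128 ≡ 17^2 = 289 ≡ 18
222 = 128 + 64 + 16 + 8 + 4 + 2, so 220^222 ≡ 18·17·136·223·228·162 ≡ 8 (mod 271)
106·8 = 848 ≡ 35 (mod 271)
258 ≠ 35, so verification fails.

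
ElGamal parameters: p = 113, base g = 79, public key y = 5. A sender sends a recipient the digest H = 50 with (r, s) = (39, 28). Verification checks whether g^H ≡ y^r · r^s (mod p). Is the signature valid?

invalid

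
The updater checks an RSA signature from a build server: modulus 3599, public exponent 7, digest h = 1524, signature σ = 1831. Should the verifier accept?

reject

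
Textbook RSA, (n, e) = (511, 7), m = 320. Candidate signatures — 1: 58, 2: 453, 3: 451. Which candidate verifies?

2

Candidate 1: Squares mod 511: 58^1≡58, 58^2≡298, 58^4≡401; 7 = 4 + 2 + 1, so 58^7 ≡ 401·298·58 ≡ 191 (mod 511)
Candidate 2: Squares mod 511: 453^1≡453, 453^2≡298, 453^4≡401; 7 = 4 + 2 + 1, so 453^7 ≡ 401·298·453 ≡ 320 (mod 511)
  → matches m = 320
Candidate 3: Squares mod 511: 451^1≡451, 451^2≡23, 451^4≡18; 7 = 4 + 2 + 1, so 451^7 ≡ 18·23·451 ≡ 199 (mod 511)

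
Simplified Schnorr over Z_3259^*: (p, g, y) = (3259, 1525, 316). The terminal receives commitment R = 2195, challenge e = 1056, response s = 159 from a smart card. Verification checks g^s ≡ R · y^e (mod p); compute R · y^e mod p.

2581

Squares mod 3259: 316^1≡316, 316^2≡2086, 316^4≡631, 316^8≡563, 316^16≡846, 316^32≡1995, 316^64≡786, 316^128≡1845, 316^256≡1629, 316^512≡815, 316^1024≡2648
1056 = 1024 + 32, so 316^1056 ≡ 2648·1995 ≡ 3180 (mod 3259)
R · y^e ≡ 2195·3180 = 6980100 ≡ 2581 (mod 3259)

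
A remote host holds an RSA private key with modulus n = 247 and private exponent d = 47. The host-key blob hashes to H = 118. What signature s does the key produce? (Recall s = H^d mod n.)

Squares mod 247: H^1≡118, H^2≡92, H^4≡66, H^8≡157, H^16≡196, H^32≡131
47 = 32 + 8 + 4 + 2 + 1, so H^47 ≡ 131·157·66·92·118 ≡ 92 (mod 247)

92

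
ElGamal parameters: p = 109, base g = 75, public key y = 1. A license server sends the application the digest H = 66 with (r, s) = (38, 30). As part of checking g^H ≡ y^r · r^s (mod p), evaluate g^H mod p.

45

75^2 = 5625 ≡ 66
75^4 ≡ 66^2 = 4356 ≡ 105
75^8 ≡ 105^2 = 11025 ≡ 16
75^16 ≡ 16^2 = 256 ≡ 38
75^32 ≡ 38^2 = 1444 ≡ 27
75^64 ≡ 27^2 = 729 ≡ 75
66 = 64 + 2, so 75^66 ≡ 75·66 ≡ 45 (mod 109)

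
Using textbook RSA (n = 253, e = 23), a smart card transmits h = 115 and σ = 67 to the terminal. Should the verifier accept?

reject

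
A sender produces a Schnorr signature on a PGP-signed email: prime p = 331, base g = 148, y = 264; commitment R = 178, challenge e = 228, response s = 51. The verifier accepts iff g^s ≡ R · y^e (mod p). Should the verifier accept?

reject

g^s mod p:
Squares mod 331: 148^1≡148, 148^2≡58, 148^4≡54, 148^8≡268, 148^16≡328, 148^32≡9
51 = 32 + 16 + 2 + 1, so 148^51 ≡ 9·328·58·148 ≡ 263 (mod 331)
R · y^e mod p:
Squares mod 331: 264^1≡264, 264^2≡186, 264^4≡172, 264^8≡125, 264^16≡68, 264^32≡321, 264^64≡100, 264^128≡70
228 = 128 + 64 + 32 + 4, so 264^228 ≡ 70·100·321·172 ≡ 125 (mod 331)
178·125 = 22250 ≡ 73 (mod 331)
263 ≠ 73; the check fails.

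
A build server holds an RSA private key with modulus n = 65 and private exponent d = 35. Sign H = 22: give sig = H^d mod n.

3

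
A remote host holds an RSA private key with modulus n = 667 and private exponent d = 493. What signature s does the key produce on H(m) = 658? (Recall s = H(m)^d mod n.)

Squares mod 667: (H(m))^1≡658, (H(m))^2≡81, (H(m))^4≡558, (H(m))^8≡542, (H(m))^16≡284, (H(m))^32≡616, (H(m))^64≡600, (H(m))^128≡487, (H(m))^256≡384
493 = 256 + 128 + 64 + 32 + 8 + 4 + 1, so (H(m))^493 ≡ 384·487·600·616·542·558·658 ≡ 228 (mod 667)

228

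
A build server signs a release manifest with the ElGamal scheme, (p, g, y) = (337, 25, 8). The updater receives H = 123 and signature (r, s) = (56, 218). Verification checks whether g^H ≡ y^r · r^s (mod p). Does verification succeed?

fails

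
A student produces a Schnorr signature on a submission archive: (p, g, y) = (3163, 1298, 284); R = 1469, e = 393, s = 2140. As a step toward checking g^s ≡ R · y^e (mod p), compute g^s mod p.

1704

1298^2 = 1684804 ≡ 2088
1298^4 ≡ 2088^2 = 4359744 ≡ 1130
1298^8 ≡ 1130^2 = 1276900 ≡ 2211
1298^16 ≡ 2211^2 = 4888521 ≡ 1686
1298^32 ≡ 1686^2 = 2842596 ≡ 2222
1298^64 ≡ 2222^2 = 4937284 ≡ 3004
1298^128 ≡ 3004^2 = 9024016 ≡ 3140
1298^256 ≡ 3140^2 = 9859600 ≡ 529
1298^512 ≡ 529^2 = 279841 ≡ 1497
1298^1024 ≡ 1497^2 = 2241009 ≡ 1605
1298^2048 ≡ 1605^2 = 2576025 ≡ 1343
2140 = 2048 + 64 + 16 + 8 + 4, so 1298^2140 ≡ 1343·3004·1686·2211·1130 ≡ 1704 (mod 3163)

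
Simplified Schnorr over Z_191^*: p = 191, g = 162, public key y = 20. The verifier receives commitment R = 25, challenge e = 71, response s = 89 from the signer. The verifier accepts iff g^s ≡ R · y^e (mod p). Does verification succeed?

fails

g^s mod p:
162^2 = 26244 ≡ 77
162^4 ≡ 77^2 = 5929 ≡ 8
162^8 ≡ 8^2 = 64
162^16 ≡ 64^2 = 4096 ≡ 85
162^32 ≡ 85^2 = 7225 ≡ 158
162^64 ≡ 158^2 = 24964 ≡ 134
89 = 64 + 16 + 8 + 1, so 162^89 ≡ 134·85·64·162 ≡ 40 (mod 191)
R · y^e mod p:
20^2 = 400 ≡ 18
20^4 ≡ 18^2 = 324 ≡ 133
20^8 ≡ 133^2 = 17689 ≡ 117
20^16 ≡ 117^2 = 13689 ≡ 128
20^32 ≡ 128^2 = 16384 ≡ 149
20^64 ≡ 149^2 = 22201 ≡ 45
71 = 64 + 4 + 2 + 1, so 20^71 ≡ 45·133·18·20 ≡ 120 (mod 191)
25·120 = 3000 ≡ 135 (mod 191)
40 ≠ 135; the check fails.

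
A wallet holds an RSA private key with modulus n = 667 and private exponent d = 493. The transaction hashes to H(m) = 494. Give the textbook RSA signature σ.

(H(m))^2 ≡ 494^2 = 244036 ≡ 581
(H(m))^4 ≡ 581^2 = 337561 ≡ 59
(H(m))^8 ≡ 59^2 = 3481 ≡ 146
(H(m))^16 ≡ 146^2 = 21316 ≡ 639
(H(m))^32 ≡ 639^2 = 408321 ≡ 117
(H(m))^64 ≡ 117^2 = 13689 ≡ 349
(H(m))^128 ≡ 349^2 = 121801 ≡ 407
(H(m))^256 ≡ 407^2 = 165649 ≡ 233
493 = 256 + 128 + 64 + 32 + 8 + 4 + 1, so (H(m))^493 ≡ 233·407·349·117·146·59·494 ≡ 88 (mod 667)

88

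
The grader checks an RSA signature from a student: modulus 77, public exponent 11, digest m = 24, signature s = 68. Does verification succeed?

passes

s^2 ≡ 68^2 = 4624 ≡ 4
s^4 ≡ 4^2 = 16
s^8 ≡ 16^2 = 256 ≡ 25
11 = 8 + 2 + 1, so s^11 ≡ 25·4·68 ≡ 24 (mod 77)
24 = m, so the signature checks out.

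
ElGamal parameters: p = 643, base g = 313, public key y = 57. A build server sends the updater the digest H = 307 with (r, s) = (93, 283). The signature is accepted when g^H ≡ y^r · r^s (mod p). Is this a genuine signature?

genuine

Left side g^H mod p:
313^2 = 97969 ≡ 233
313^4 ≡ 233^2 = 54289 ≡ 277
313^8 ≡ 277^2 = 76729 ≡ 212
313^16 ≡ 212^2 = 44944 ≡ 577
313^32 ≡ 577^2 = 332929 ≡ 498
313^64 ≡ 498^2 = 248004 ≡ 449
313^128 ≡ 449^2 = 201601 ≡ 342
313^256 ≡ 342^2 = 116964 ≡ 581
307 = 256 + 32 + 16 + 2 + 1, so 313^307 ≡ 581·498·577·233·313 ≡ 364 (mod 643)
Right side y^r · r^s mod p:
57^2 = 3249 ≡ 34
57^4 ≡ 34^2 = 1156 ≡ 513
57^8 ≡ 513^2 = 263169 ≡ 182
57^16 ≡ 182^2 = 33124 ≡ 331
57^32 ≡ 331^2 = 109561 ≡ 251
57^64 ≡ 251^2 = 63001 ≡ 630
93 = 64 + 16 + 8 + 4 + 1, so 57^93 ≡ 630·331·182·513·57 ≡ 209 (mod 643)
93^2 = 8649 ≡ 290
93^4 ≡ 290^2 = 84100 ≡ 510
93^8 ≡ 510^2 = 260100 ≡ 328
93^16 ≡ 328^2 = 107584 ≡ 203
93^32 ≡ 203^2 = 41209 ≡ 57
93^64 ≡ 57^2 = 3249 ≡ 34
93^128 ≡ 34^2 = 1156 ≡ 513
93^256 ≡ 513^2 = 263169 ≡ 182
283 = 256 + 16 + 8 + 2 + 1, so 93^283 ≡ 182·203·328·290·93 ≡ 414 (mod 643)
209·414 = 86526 ≡ 364 (mod 643)
364 ≡ 364 (mod 643), so the signature is genuine.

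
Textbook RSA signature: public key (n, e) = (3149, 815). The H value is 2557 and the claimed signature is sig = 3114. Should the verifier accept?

reject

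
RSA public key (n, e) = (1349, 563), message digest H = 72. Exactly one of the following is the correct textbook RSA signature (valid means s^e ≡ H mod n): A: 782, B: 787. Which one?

A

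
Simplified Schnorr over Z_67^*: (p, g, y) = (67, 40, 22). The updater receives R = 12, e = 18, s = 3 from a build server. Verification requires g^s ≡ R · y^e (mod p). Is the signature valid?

invalid

g^s mod p:
Squares mod 67: 40^1≡40, 40^2≡59
3 = 2 + 1, so 40^3 ≡ 59·40 ≡ 15 (mod 67)
R · y^e mod p:
Squares mod 67: 22^1≡22, 22^2≡15, 22^4≡24, 22^8≡40, 22^16≡59
18 = 16 + 2, so 22^18 ≡ 59·15 ≡ 14 (mod 67)
12·14 = 168 ≡ 34 (mod 67)
15 ≠ 34; the check fails.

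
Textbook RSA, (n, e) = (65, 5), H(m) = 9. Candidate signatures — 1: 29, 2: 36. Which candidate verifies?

1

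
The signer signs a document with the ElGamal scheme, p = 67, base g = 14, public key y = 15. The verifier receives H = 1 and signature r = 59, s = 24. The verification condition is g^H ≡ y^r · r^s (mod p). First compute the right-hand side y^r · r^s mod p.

14

Squares mod 67: 15^1≡15, 15^2≡24, 15^4≡40, 15^8≡59, 15^16≡64, 15^32≡9
59 = 32 + 16 + 8 + 2 + 1, so 15^59 ≡ 9·64·59·24·15 ≡ 40 (mod 67)
Squares mod 67: 59^1≡59, 59^2≡64, 59^4≡9, 59^8≡14, 59^16≡62
24 = 16 + 8, so 59^24 ≡ 62·14 ≡ 64 (mod 67)
y^r · r^s ≡ 40·64 = 2560 ≡ 14 (mod 67)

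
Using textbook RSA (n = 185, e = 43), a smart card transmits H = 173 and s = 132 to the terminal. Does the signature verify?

verifies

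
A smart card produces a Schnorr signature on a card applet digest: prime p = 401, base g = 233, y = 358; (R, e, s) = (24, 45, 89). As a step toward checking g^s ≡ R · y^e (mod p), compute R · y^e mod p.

101

358^2 = 128164 ≡ 245
358^4 ≡ 245^2 = 60025 ≡ 276
358^8 ≡ 276^2 = 76176 ≡ 387
358^16 ≡ 387^2 = 149769 ≡ 196
358^32 ≡ 196^2 = 38416 ≡ 321
45 = 32 + 8 + 4 + 1, so 358^45 ≡ 321·387·276·358 ≡ 188 (mod 401)
R · y^e ≡ 24·188 = 4512 ≡ 101 (mod 401)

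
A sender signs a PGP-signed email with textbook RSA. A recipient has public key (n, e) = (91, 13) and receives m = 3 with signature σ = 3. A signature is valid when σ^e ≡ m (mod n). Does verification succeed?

passes

σ^2 ≡ 3^2 = 9
σ^4 ≡ 9^2 = 81
σ^8 ≡ 81^2 = 6561 ≡ 9
13 = 8 + 4 + 1, so σ^13 ≡ 9·81·3 ≡ 3 (mod 91)
σ^13 mod 91 = 3 matches m.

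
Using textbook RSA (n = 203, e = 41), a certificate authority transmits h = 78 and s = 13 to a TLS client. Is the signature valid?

s^41 mod 203 = 125
s^41 mod 203 = 125, but h = 78.

invalid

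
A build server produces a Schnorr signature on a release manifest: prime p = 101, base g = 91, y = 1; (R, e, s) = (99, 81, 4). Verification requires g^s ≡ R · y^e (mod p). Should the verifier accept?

reject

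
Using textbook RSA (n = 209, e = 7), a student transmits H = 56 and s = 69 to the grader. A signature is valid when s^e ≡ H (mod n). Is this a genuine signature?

forged

Squares mod 209: s^1≡69, s^2≡163, s^4≡26
7 = 4 + 2 + 1, so s^7 ≡ 26·163·69 ≡ 31 (mod 209)
31 ≠ 56, so verification fails.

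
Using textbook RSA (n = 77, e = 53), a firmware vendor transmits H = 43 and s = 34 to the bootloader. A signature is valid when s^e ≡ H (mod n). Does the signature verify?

does not verify

s^2 ≡ 34^2 = 1156 ≡ 1
s^4 ≡ 1^2 = 1
s^8 ≡ 1^2 = 1
s^16 ≡ 1^2 = 1
s^32 ≡ 1^2 = 1
53 = 32 + 16 + 4 + 1, so s^53 ≡ 1·1·1·34 ≡ 34 (mod 77)
s^53 mod 77 = 34, but H = 43.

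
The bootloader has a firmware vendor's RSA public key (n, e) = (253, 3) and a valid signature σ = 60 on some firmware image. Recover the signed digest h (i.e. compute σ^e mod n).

191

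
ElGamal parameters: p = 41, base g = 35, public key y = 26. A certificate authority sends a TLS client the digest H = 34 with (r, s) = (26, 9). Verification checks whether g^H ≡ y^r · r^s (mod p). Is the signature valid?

invalid

Left side g^H mod p:
35^34 mod 41 = 20
Right side y^r · r^s mod p:
26^26 mod 41 = 36
26^9 mod 41 = 17
36·17 = 612 ≡ 38 (mod 41)
20 ≠ 38, so verification fails.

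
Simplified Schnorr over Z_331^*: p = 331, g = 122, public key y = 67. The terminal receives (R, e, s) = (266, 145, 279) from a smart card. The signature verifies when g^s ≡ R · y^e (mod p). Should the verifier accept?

reject

g^s mod p:
122^279 mod 331 = 100
R · y^e mod p:
67^145 mod 331 = 167
266·167 = 44422 ≡ 68 (mod 331)
100 ≠ 68; the check fails.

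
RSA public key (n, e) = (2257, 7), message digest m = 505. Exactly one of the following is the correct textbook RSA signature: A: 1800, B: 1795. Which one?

Candidate A: Squares mod 2257: 1800^1≡1800, 1800^2≡1205, 1800^4≡774; 7 = 4 + 2 + 1, so 1800^7 ≡ 774·1205·1800 ≡ 2003 (mod 2257)
Candidate B: Squares mod 2257: 1795^1≡1795, 1795^2≡1286, 1795^4≡1672; 7 = 4 + 2 + 1, so 1795^7 ≡ 1672·1286·1795 ≡ 505 (mod 2257)
  → matches m = 505

B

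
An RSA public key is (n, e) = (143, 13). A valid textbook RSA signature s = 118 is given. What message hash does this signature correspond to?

Squares mod 143: s^1≡118, s^2≡53, s^4≡92, s^8≡27
13 = 8 + 4 + 1, so s^13 ≡ 27·92·118 ≡ 105 (mod 143)

105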